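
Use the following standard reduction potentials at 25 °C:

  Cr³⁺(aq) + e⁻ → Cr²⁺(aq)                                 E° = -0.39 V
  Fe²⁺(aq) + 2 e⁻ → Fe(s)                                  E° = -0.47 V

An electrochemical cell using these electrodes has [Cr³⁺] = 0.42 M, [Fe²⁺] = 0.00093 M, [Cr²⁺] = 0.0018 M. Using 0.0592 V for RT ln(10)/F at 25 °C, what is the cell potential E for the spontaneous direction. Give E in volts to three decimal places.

+0.310 V

Cr³⁺/Cr²⁺ is the cathode (higher E°), Fe²⁺/Fe the anode: E°cell = -0.39 − (-0.47) = +0.08 V, n = 2.
Overall: 2 Cr³⁺(aq) + Fe(s) → 2 Cr²⁺(aq) + Fe²⁺(aq)
Q = [Cr²⁺]^2·[Fe²⁺] / ([Cr³⁺]^2); log Q = -7.767.
E = E° − (0.0592/n) log Q = +0.08 − (0.0592/2)(-7.767) = +0.310 V.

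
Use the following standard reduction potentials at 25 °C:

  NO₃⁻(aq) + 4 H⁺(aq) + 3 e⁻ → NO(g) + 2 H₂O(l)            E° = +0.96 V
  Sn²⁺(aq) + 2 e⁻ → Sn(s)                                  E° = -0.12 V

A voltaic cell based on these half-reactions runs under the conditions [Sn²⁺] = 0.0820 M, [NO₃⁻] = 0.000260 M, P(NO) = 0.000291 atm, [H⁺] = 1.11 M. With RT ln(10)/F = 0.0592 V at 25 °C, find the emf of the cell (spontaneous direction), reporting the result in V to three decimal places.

NO₃⁻/NO is the cathode (higher E°), Sn²⁺/Sn the anode: E°cell = +0.96 − (-0.12) = +1.08 V, n = 6.
Overall: 2 NO₃⁻(aq) + 8 H⁺(aq) + 3 Sn(s) → 2 NO(g) + 4 H₂O(l) + 3 Sn²⁺(aq)
Q = P(NO)^2·[Sn²⁺]^3 / ([NO₃⁻]^2·[H⁺]^8); log Q = -3.523.
E = E° − (0.0592/n) log Q = +1.08 − (0.0592/6)(-3.523) = +1.115 V.

+1.115 V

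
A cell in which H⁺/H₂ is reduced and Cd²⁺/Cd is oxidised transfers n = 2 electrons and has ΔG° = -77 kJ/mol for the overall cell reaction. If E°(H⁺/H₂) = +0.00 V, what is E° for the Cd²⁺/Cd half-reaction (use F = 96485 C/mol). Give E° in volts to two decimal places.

-0.40 V

E°cell = −ΔG°/(nF) = −(-77×10³)/((2)(96485)) = +0.399 V.
Since H⁺/H₂ is the cathode and Cd²⁺/Cd the anode, E°cell = E°(H⁺/H₂) − E°(Cd²⁺/Cd).
So E°(Cd²⁺/Cd) = E°(H⁺/H₂) − E°cell = (+0.00) − (+0.399) = -0.40 V.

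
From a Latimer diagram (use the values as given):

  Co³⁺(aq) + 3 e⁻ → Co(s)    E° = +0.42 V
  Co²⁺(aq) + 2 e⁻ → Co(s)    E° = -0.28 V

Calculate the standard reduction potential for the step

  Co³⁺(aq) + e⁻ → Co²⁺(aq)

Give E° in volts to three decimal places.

+1.820 V

Sequential free energies add, so n₃E°₃ = n₁E°₁ + n₂E°₂.
With n₃ = 3, and the known step contributing 2×(-0.28) V, the unknown satisfies 1·E° = 3×(+0.42) − 2×(-0.28) = +1.820.
E° = +1.820 / 1 = +1.820 V.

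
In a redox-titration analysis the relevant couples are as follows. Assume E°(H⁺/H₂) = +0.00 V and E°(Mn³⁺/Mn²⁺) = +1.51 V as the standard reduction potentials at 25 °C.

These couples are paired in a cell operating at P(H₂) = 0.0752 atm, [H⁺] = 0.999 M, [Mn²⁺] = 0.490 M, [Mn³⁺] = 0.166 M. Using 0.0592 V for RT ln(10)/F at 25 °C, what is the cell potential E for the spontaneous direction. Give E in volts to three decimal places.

Mn³⁺/Mn²⁺ is the cathode (higher E°), H⁺/H₂ the anode: E°cell = +1.51 − (+0.00) = +1.51 V, n = 2.
Overall: 2 Mn³⁺(aq) + H₂(g) → 2 Mn²⁺(aq) + 2 H⁺(aq)
Q = [Mn²⁺]^2·[H⁺]^2 / ([Mn³⁺]^2·P(H₂)); log Q = 2.063.
E = E° − (0.0592/n) log Q = +1.51 − (0.0592/2)(2.063) = +1.449 V.

+1.449 V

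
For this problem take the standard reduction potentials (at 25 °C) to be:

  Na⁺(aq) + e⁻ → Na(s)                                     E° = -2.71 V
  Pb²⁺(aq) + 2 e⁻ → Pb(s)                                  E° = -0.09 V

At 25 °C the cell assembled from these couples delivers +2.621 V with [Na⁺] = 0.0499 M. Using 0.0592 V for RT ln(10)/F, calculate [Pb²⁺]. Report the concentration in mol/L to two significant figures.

0.0027 M

Pb²⁺/Pb is the cathode, Na⁺/Na the anode: E°cell = +2.62 V, n = 2.
Overall reaction: Pb²⁺(aq) + 2 Na(s) → Pb(s) + 2 Na⁺(aq); Q = [Na⁺]^2/[Pb²⁺]^1.
From E = E° − (0.0592/n) log Q: log Q = (E° − E)·n/0.0592 = (+2.62 − (+2.621))·2/0.0592 = -0.0338.
So 1·log[Pb²⁺] = 2·log(0.0499) − log Q = -2.6038 − (-0.0338) = -2.5700; [Pb²⁺] = 10^(-2.5700) ≈ 0.0027 M.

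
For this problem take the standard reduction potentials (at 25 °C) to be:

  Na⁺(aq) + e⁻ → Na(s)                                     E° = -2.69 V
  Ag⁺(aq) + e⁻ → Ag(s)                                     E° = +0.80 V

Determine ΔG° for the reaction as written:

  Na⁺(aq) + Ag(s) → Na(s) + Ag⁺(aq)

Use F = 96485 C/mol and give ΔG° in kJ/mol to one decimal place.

+336.7 kJ/mol

As written, Na⁺/Na is reduced (cathode) and Ag⁺/Ag is oxidised (anode), so E°cell = (-2.69) − (+0.80) = -3.49 V.
Balancing electrons gives n = 1.
ΔG° = −nFE° = −(1)(96485)(-3.49) = 336,733 J = +336.7 kJ/mol.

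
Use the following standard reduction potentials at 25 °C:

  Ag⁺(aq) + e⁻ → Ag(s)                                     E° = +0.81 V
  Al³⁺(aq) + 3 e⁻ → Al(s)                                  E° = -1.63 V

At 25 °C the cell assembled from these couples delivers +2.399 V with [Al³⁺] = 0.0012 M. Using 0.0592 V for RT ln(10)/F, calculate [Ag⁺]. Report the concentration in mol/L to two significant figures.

Ag⁺/Ag is the cathode, Al³⁺/Al the anode: E°cell = +2.44 V, n = 3.
Overall reaction: 3 Ag⁺(aq) + Al(s) → 3 Ag(s) + Al³⁺(aq); Q = [Al³⁺]^1/[Ag⁺]^3.
From E = E° − (0.0592/n) log Q: log Q = (E° − E)·n/0.0592 = (+2.44 − (+2.399))·3/0.0592 = 2.0777.
So 3·log[Ag⁺] = 1·log(0.0012) − log Q = -2.9208 − (2.0777) = -4.9985; log[Ag⁺] = -4.9985 / 3 = -1.6662; [Ag⁺] = 10^(-1.6662) ≈ 0.022 M.

0.022 M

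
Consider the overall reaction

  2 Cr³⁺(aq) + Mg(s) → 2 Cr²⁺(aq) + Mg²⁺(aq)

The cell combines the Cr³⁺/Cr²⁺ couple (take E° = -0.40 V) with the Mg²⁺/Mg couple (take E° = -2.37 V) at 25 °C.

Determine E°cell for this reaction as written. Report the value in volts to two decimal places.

The Cr³⁺/Cr²⁺ couple has the higher reduction potential, so it is the cathode; Mg²⁺/Mg is oxidised at the anode.
E°cell = E°(cathode) − E°(anode) = (-0.40) − (-2.37) = +1.97 V.

+1.97 V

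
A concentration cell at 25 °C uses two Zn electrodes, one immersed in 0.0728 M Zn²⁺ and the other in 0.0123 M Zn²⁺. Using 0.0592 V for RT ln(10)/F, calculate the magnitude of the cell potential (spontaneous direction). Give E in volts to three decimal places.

+0.023 V

For a concentration cell E°cell = 0. The 0.0728 M side is the cathode (reduction is favoured where [Zn²⁺] is higher).
With n = 2, E = −(0.0592/2) log([Zn²⁺]ₐₙ/[Zn²⁺]꜀ₐₜ) = −(0.0592/2) log(0.0123/0.0728) = −(0.0592/2)(-0.772) = +0.023 V.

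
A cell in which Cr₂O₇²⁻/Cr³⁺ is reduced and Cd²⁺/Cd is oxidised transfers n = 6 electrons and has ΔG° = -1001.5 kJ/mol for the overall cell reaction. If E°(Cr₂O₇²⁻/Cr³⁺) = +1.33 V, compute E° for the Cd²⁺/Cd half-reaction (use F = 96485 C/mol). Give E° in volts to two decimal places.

-0.40 V

E°cell = −ΔG°/(nF) = −(-1001.5×10³)/((6)(96485)) = +1.730 V.
Since Cr₂O₇²⁻/Cr³⁺ is the cathode and Cd²⁺/Cd the anode, E°cell = E°(Cr₂O₇²⁻/Cr³⁺) − E°(Cd²⁺/Cd).
So E°(Cd²⁺/Cd) = E°(Cr₂O₇²⁻/Cr³⁺) − E°cell = (+1.33) − (+1.730) = -0.40 V.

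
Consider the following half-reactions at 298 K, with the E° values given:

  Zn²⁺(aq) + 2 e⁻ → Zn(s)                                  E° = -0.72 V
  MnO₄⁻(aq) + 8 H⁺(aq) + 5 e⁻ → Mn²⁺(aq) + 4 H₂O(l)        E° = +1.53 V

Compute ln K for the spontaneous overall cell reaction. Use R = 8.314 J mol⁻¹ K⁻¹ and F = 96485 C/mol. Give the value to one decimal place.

876.2

Cathode: MnO₄⁻/Mn²⁺; anode: Zn²⁺/Zn. E°cell = (+1.53) − (-0.72) = +2.25 V, with n = 10.
ΔG° = −nFE° = −RT ln K, so ln K = nFE°/(RT) = (10)(96485)(+2.25) / ((8.314)(298)) = 876.226.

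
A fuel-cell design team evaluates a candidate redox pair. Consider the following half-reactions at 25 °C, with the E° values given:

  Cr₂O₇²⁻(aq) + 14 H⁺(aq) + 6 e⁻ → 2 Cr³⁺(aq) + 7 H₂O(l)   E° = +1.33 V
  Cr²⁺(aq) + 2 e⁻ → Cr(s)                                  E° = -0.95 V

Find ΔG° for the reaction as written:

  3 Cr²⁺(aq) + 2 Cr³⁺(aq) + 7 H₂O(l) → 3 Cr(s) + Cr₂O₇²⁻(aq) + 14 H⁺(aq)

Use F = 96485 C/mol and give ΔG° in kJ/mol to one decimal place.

+1319.9 kJ/mol

As written, Cr²⁺/Cr is reduced (cathode) and Cr₂O₇²⁻/Cr³⁺ is oxidised (anode), so E°cell = (-0.95) − (+1.33) = -2.28 V.
Balancing electrons gives n = 6.
ΔG° = −nFE° = −(6)(96485)(-2.28) = 1,319,915 J = +1319.9 kJ/mol.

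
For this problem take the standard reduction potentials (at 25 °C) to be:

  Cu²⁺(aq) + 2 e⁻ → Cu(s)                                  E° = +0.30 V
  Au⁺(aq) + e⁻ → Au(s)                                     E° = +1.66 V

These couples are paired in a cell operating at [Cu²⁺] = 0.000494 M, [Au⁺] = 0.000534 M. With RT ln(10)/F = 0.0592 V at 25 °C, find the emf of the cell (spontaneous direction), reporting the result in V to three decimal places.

Au⁺/Au is the cathode (higher E°), Cu²⁺/Cu the anode: E°cell = +1.66 − (+0.30) = +1.36 V, n = 2.
Overall: 2 Au⁺(aq) + Cu(s) → 2 Au(s) + Cu²⁺(aq)
Q = [Cu²⁺] / ([Au⁺]^2); log Q = 3.239.
E = E° − (0.0592/n) log Q = +1.36 − (0.0592/2)(3.239) = +1.264 V.

+1.264 V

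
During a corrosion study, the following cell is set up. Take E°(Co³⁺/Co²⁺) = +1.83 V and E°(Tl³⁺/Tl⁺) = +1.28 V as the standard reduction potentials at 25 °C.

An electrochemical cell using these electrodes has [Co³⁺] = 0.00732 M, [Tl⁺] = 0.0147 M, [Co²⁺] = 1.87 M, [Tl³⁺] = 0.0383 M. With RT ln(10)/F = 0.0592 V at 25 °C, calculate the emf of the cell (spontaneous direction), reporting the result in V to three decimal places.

Co³⁺/Co²⁺ is the cathode (higher E°), Tl³⁺/Tl⁺ the anode: E°cell = +1.83 − (+1.28) = +0.55 V, n = 2.
Overall: 2 Co³⁺(aq) + Tl⁺(aq) → 2 Co²⁺(aq) + Tl³⁺(aq)
Q = [Co²⁺]^2·[Tl³⁺] / ([Co³⁺]^2·[Tl⁺]); log Q = 5.231.
E = E° − (0.0592/n) log Q = +0.55 − (0.0592/2)(5.231) = +0.395 V.

+0.395 V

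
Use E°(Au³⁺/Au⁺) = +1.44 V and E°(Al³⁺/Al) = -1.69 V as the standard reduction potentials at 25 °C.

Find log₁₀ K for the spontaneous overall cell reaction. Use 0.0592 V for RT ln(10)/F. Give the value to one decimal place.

317.2

Cathode: Au³⁺/Au⁺; anode: Al³⁺/Al. E°cell = +3.13 V, n = 6.
log K = nE°cell / 0.0592 = (6)(+3.13) / 0.0592 = 317.2.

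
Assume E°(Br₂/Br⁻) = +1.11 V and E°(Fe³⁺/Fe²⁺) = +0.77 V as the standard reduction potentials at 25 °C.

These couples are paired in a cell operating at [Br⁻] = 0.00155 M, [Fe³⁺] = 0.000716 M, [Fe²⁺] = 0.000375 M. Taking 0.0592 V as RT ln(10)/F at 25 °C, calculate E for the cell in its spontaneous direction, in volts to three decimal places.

Br₂/Br⁻ is the cathode (higher E°), Fe³⁺/Fe²⁺ the anode: E°cell = +1.11 − (+0.77) = +0.34 V, n = 2.
Overall: Br₂(l) + 2 Fe²⁺(aq) → 2 Br⁻(aq) + 2 Fe³⁺(aq)
Q = [Br⁻]^2·[Fe³⁺]^2 / ([Fe²⁺]^2); log Q = -5.058.
E = E° − (0.0592/n) log Q = +0.34 − (0.0592/2)(-5.058) = +0.490 V.

+0.490 V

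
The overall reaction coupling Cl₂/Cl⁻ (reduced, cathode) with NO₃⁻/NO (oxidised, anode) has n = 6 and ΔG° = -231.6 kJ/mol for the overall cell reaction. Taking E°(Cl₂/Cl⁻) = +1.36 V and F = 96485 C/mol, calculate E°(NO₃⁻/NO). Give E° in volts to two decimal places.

E°cell = −ΔG°/(nF) = −(-231.6×10³)/((6)(96485)) = +0.400 V.
Since Cl₂/Cl⁻ is the cathode and NO₃⁻/NO the anode, E°cell = E°(Cl₂/Cl⁻) − E°(NO₃⁻/NO).
So E°(NO₃⁻/NO) = E°(Cl₂/Cl⁻) − E°cell = (+1.36) − (+0.400) = +0.96 V.

+0.96 V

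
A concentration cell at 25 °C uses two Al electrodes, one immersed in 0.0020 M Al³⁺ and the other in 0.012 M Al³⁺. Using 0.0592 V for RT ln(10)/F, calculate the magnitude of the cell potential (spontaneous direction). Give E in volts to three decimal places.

For a concentration cell E°cell = 0. The 0.012 M side is the cathode (reduction is favoured where [Al³⁺] is higher).
With n = 3, E = −(0.0592/3) log([Al³⁺]ₐₙ/[Al³⁺]꜀ₐₜ) = −(0.0592/3) log(0.002/0.012) = −(0.0592/3)(-0.778) = +0.015 V.

+0.015 V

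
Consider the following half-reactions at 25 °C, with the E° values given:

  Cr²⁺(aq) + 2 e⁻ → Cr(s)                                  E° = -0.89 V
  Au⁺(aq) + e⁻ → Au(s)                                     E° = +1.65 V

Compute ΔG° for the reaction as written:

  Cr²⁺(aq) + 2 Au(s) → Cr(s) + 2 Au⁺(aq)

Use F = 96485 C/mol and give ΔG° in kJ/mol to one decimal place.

As written, Cr²⁺/Cr is reduced (cathode) and Au⁺/Au is oxidised (anode), so E°cell = (-0.89) − (+1.65) = -2.54 V.
Balancing electrons gives n = 2.
ΔG° = −nFE° = −(2)(96485)(-2.54) = 490,144 J = +490.1 kJ/mol.

+490.1 kJ/mol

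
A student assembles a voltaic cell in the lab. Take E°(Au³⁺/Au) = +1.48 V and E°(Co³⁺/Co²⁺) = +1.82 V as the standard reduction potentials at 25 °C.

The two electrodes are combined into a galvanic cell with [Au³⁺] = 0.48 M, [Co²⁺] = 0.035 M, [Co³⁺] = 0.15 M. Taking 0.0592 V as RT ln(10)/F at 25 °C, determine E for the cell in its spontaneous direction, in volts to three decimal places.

+0.384 V

Co³⁺/Co²⁺ is the cathode (higher E°), Au³⁺/Au the anode: E°cell = +1.82 − (+1.48) = +0.34 V, n = 3.
Overall: 3 Co³⁺(aq) + Au(s) → 3 Co²⁺(aq) + Au³⁺(aq)
Q = [Co²⁺]^3·[Au³⁺] / ([Co³⁺]^3); log Q = -2.215.
E = E° − (0.0592/n) log Q = +0.34 − (0.0592/3)(-2.215) = +0.384 V.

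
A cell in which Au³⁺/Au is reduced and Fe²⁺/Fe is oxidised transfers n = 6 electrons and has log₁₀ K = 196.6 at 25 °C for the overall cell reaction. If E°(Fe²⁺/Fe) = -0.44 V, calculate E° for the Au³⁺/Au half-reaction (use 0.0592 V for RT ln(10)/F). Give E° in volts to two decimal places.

E°cell = (0.0592/n)·log K = (0.0592/6)(196.6) = +1.940 V.
Since Au³⁺/Au is the cathode and Fe²⁺/Fe the anode, E°cell = E°(Au³⁺/Au) − E°(Fe²⁺/Fe).
So E°(Au³⁺/Au) = E°cell + E°(Fe²⁺/Fe) = +1.940 + (-0.44) = +1.50 V.

+1.50 V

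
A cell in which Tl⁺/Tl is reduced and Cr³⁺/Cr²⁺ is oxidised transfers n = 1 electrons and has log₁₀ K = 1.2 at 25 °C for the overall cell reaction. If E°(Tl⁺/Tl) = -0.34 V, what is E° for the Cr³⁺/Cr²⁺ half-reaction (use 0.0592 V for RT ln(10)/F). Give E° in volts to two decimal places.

-0.41 V

E°cell = (0.0592/n)·log K = (0.0592/1)(1.2) = +0.071 V.
Since Tl⁺/Tl is the cathode and Cr³⁺/Cr²⁺ the anode, E°cell = E°(Tl⁺/Tl) − E°(Cr³⁺/Cr²⁺).
So E°(Cr³⁺/Cr²⁺) = E°(Tl⁺/Tl) − E°cell = (-0.34) − (+0.071) = -0.41 V.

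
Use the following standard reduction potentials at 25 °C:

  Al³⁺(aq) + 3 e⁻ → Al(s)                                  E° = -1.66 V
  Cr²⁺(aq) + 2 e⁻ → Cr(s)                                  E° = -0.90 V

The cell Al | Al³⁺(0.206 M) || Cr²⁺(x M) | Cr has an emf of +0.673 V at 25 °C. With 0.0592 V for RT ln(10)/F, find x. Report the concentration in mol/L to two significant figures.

0.00040 M

Cr²⁺/Cr is the cathode, Al³⁺/Al the anode: E°cell = +0.76 V, n = 6.
Overall reaction: 3 Cr²⁺(aq) + 2 Al(s) → 3 Cr(s) + 2 Al³⁺(aq); Q = [Al³⁺]^2/[Cr²⁺]^3.
From E = E° − (0.0592/n) log Q: log Q = (E° − E)·n/0.0592 = (+0.76 − (+0.673))·6/0.0592 = 8.8176.
So 3·log[Cr²⁺] = 2·log(0.206) − log Q = -1.3723 − (8.8176) = -10.1899; log[Cr²⁺] = -10.1899 / 3 = -3.3966; [Cr²⁺] = 10^(-3.3966) ≈ 0.00040 M.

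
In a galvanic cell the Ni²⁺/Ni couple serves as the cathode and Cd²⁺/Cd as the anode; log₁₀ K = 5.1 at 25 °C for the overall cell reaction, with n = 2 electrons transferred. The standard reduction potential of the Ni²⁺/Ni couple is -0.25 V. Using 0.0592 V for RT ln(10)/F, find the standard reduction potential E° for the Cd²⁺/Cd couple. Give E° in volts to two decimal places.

-0.40 V

E°cell = (0.0592/n)·log K = (0.0592/2)(5.1) = +0.151 V.
Since Ni²⁺/Ni is the cathode and Cd²⁺/Cd the anode, E°cell = E°(Ni²⁺/Ni) − E°(Cd²⁺/Cd).
So E°(Cd²⁺/Cd) = E°(Ni²⁺/Ni) − E°cell = (-0.25) − (+0.151) = -0.40 V.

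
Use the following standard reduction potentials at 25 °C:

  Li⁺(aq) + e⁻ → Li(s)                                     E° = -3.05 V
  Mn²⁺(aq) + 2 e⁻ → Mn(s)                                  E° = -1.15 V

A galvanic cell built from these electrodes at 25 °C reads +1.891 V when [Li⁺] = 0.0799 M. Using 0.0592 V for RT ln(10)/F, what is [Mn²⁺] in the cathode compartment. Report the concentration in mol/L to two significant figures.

0.0032 M

Mn²⁺/Mn is the cathode, Li⁺/Li the anode: E°cell = +1.90 V, n = 2.
Overall reaction: Mn²⁺(aq) + 2 Li(s) → Mn(s) + 2 Li⁺(aq); Q = [Li⁺]^2/[Mn²⁺]^1.
From E = E° − (0.0592/n) log Q: log Q = (E° − E)·n/0.0592 = (+1.90 − (+1.891))·2/0.0592 = 0.3041.
So 1·log[Mn²⁺] = 2·log(0.0799) − log Q = -2.1949 − (0.3041) = -2.4990; [Mn²⁺] = 10^(-2.4990) ≈ 0.0032 M.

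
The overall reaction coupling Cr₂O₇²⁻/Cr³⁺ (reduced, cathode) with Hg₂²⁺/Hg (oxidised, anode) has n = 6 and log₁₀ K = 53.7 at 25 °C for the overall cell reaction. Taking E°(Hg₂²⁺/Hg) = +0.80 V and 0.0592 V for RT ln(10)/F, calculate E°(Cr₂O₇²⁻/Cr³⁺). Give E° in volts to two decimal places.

E°cell = (0.0592/n)·log K = (0.0592/6)(53.7) = +0.530 V.
Since Cr₂O₇²⁻/Cr³⁺ is the cathode and Hg₂²⁺/Hg the anode, E°cell = E°(Cr₂O₇²⁻/Cr³⁺) − E°(Hg₂²⁺/Hg).
So E°(Cr₂O₇²⁻/Cr³⁺) = E°cell + E°(Hg₂²⁺/Hg) = +0.530 + (+0.80) = +1.33 V.

+1.33 V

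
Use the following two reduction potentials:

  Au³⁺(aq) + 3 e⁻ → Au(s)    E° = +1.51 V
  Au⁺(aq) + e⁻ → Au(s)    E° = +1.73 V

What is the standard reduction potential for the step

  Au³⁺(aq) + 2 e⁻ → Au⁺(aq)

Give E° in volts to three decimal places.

Sequential free energies add, so n₃E°₃ = n₁E°₁ + n₂E°₂.
With n₃ = 3, and the known step contributing 1×(+1.73) V, the unknown satisfies 2·E° = 3×(+1.51) − 1×(+1.73) = +2.800.
E° = +2.800 / 2 = +1.400 V.

+1.400 V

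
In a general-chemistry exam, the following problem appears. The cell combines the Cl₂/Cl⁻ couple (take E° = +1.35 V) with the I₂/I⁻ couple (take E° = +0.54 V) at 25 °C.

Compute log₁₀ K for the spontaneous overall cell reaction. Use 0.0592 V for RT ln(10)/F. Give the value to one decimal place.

27.4

Cathode: Cl₂/Cl⁻; anode: I₂/I⁻. E°cell = +0.81 V, n = 2.
log K = nE°cell / 0.0592 = (2)(+0.81) / 0.0592 = 27.4.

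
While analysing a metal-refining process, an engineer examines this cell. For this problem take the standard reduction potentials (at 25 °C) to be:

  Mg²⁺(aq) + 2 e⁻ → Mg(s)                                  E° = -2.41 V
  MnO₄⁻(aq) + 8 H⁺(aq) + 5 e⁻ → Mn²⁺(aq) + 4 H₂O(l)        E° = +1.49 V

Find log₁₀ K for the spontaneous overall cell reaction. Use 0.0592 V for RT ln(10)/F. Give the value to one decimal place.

Cathode: MnO₄⁻/Mn²⁺; anode: Mg²⁺/Mg. E°cell = +3.90 V, n = 10.
log K = nE°cell / 0.0592 = (10)(+3.90) / 0.0592 = 658.8.

658.8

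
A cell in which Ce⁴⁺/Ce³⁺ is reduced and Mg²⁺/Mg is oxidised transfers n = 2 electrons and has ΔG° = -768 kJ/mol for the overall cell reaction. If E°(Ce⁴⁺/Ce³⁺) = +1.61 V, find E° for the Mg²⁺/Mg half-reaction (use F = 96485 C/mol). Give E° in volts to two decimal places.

E°cell = −ΔG°/(nF) = −(-768×10³)/((2)(96485)) = +3.980 V.
Since Ce⁴⁺/Ce³⁺ is the cathode and Mg²⁺/Mg the anode, E°cell = E°(Ce⁴⁺/Ce³⁺) − E°(Mg²⁺/Mg).
So E°(Mg²⁺/Mg) = E°(Ce⁴⁺/Ce³⁺) − E°cell = (+1.61) − (+3.980) = -2.37 V.

-2.37 V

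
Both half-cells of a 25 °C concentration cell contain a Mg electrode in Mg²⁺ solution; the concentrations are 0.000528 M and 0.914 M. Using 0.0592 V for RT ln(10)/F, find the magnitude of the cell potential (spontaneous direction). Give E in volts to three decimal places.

+0.096 V

For a concentration cell E°cell = 0. The 0.914 M side is the cathode (reduction is favoured where [Mg²⁺] is higher).
With n = 2, E = −(0.0592/2) log([Mg²⁺]ₐₙ/[Mg²⁺]꜀ₐₜ) = −(0.0592/2) log(0.000528/0.914) = −(0.0592/2)(-3.238) = +0.096 V.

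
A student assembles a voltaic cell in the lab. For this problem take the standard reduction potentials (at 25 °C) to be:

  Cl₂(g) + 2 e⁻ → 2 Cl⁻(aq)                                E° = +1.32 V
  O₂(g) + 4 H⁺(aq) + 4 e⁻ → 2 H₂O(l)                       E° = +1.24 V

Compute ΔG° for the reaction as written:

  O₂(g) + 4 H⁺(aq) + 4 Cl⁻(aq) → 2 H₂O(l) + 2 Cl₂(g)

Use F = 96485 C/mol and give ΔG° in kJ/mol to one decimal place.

+30.9 kJ/mol

As written, O₂/H₂O is reduced (cathode) and Cl₂/Cl⁻ is oxidised (anode), so E°cell = (+1.24) − (+1.32) = -0.08 V.
Balancing electrons gives n = 4.
ΔG° = −nFE° = −(4)(96485)(-0.08) = 30,875 J = +30.9 kJ/mol.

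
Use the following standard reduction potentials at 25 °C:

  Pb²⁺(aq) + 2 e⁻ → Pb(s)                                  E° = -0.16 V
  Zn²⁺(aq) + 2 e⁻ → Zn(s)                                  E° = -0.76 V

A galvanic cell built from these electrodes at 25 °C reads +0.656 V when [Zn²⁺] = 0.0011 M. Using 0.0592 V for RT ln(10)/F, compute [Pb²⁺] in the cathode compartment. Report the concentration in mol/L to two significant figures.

Pb²⁺/Pb is the cathode, Zn²⁺/Zn the anode: E°cell = +0.60 V, n = 2.
Overall reaction: Pb²⁺(aq) + Zn(s) → Pb(s) + Zn²⁺(aq); Q = [Zn²⁺]^1/[Pb²⁺]^1.
From E = E° − (0.0592/n) log Q: log Q = (E° − E)·n/0.0592 = (+0.60 − (+0.656))·2/0.0592 = -1.8919.
So 1·log[Pb²⁺] = 1·log(0.0011) − log Q = -2.9586 − (-1.8919) = -1.0667; [Pb²⁺] = 10^(-1.0667) ≈ 0.086 M.

0.086 M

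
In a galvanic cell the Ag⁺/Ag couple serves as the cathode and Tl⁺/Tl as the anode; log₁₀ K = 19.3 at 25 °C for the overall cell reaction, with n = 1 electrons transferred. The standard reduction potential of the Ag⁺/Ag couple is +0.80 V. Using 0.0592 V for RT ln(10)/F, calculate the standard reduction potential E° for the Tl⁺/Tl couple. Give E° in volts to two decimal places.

E°cell = (0.0592/n)·log K = (0.0592/1)(19.3) = +1.143 V.
Since Ag⁺/Ag is the cathode and Tl⁺/Tl the anode, E°cell = E°(Ag⁺/Ag) − E°(Tl⁺/Tl).
So E°(Tl⁺/Tl) = E°(Ag⁺/Ag) − E°cell = (+0.80) − (+1.143) = -0.34 V.

-0.34 V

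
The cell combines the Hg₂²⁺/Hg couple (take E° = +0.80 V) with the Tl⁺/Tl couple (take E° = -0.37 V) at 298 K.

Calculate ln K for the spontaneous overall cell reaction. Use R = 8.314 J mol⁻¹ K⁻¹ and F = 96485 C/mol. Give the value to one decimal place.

91.1

Cathode: Hg₂²⁺/Hg; anode: Tl⁺/Tl. E°cell = (+0.80) − (-0.37) = +1.17 V, with n = 2.
ΔG° = −nFE° = −RT ln K, so ln K = nFE°/(RT) = (2)(96485)(+1.17) / ((8.314)(298)) = 91.127.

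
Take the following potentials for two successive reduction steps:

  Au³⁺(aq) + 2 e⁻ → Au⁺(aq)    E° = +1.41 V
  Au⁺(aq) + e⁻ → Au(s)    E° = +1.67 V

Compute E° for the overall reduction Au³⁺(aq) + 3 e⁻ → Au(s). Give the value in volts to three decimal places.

+1.497 V

Standard free energies of sequential steps add: ΔG°₃ = ΔG°₁ + ΔG°₂, so n₃E°₃ = n₁E°₁ + n₂E°₂.
E°₃ = (2×+1.41 + 1×+1.67) / 3 = (+4.490) / 3 = +1.497 V.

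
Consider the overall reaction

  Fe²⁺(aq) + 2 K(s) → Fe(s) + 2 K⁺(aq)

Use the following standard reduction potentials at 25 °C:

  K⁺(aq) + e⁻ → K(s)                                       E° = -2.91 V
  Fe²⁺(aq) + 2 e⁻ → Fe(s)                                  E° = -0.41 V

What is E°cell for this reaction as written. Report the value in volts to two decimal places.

+2.50 V

The Fe²⁺/Fe couple has the higher reduction potential, so it is the cathode; K⁺/K is oxidised at the anode.
E°cell = E°(cathode) − E°(anode) = (-0.41) − (-2.91) = +2.50 V.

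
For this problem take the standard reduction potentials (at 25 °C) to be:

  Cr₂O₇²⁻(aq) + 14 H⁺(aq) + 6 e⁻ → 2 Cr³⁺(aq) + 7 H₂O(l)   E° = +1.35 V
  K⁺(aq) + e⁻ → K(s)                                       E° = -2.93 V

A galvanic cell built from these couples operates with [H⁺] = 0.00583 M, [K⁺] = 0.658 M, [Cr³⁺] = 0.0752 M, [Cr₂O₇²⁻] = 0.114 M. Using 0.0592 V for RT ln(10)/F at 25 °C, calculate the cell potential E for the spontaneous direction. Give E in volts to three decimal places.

Cr₂O₇²⁻/Cr³⁺ is the cathode (higher E°), K⁺/K the anode: E°cell = +1.35 − (-2.93) = +4.28 V, n = 6.
Overall: Cr₂O₇²⁻(aq) + 14 H⁺(aq) + 6 K(s) → 2 Cr³⁺(aq) + 7 H₂O(l) + 6 K⁺(aq)
Q = [Cr³⁺]^2·[K⁺]^6 / ([Cr₂O₇²⁻]·[H⁺]^14); log Q = 28.886.
E = E° − (0.0592/n) log Q = +4.28 − (0.0592/6)(28.886) = +3.995 V.

+3.995 V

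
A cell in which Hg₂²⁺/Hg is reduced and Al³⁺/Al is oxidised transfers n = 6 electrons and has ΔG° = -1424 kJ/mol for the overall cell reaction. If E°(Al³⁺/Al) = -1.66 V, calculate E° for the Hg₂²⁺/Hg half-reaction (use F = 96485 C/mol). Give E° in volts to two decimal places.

E°cell = −ΔG°/(nF) = −(-1424×10³)/((6)(96485)) = +2.460 V.
Since Hg₂²⁺/Hg is the cathode and Al³⁺/Al the anode, E°cell = E°(Hg₂²⁺/Hg) − E°(Al³⁺/Al).
So E°(Hg₂²⁺/Hg) = E°cell + E°(Al³⁺/Al) = +2.460 + (-1.66) = +0.80 V.

+0.80 V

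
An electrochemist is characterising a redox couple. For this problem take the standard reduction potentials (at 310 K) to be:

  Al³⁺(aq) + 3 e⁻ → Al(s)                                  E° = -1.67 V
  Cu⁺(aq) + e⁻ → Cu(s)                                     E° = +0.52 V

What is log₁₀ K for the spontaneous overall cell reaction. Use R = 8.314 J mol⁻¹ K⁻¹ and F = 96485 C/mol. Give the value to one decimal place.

106.8

Cathode: Cu⁺/Cu; anode: Al³⁺/Al. E°cell = (+0.52) − (-1.67) = +2.19 V, with n = 3.
ΔG° = −nFE° = −RT ln K, so ln K = nFE°/(RT) = (3)(96485)(+2.19) / ((8.314)(310)) = 245.954.
log₁₀ K = 245.954 / ln 10 = 106.8.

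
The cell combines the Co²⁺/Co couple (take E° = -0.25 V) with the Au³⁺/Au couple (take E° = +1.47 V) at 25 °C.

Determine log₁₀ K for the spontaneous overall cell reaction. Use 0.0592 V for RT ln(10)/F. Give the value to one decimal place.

174.3

Cathode: Au³⁺/Au; anode: Co²⁺/Co. E°cell = +1.72 V, n = 6.
log K = nE°cell / 0.0592 = (6)(+1.72) / 0.0592 = 174.3.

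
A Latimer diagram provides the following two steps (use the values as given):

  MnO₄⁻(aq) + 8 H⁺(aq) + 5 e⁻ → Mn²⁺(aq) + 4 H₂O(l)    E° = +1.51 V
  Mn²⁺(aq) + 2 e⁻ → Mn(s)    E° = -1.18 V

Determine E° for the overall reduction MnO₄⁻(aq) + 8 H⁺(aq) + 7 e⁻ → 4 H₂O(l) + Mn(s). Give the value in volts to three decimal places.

Standard free energies of sequential steps add: ΔG°₃ = ΔG°₁ + ΔG°₂, so n₃E°₃ = n₁E°₁ + n₂E°₂.
E°₃ = (5×+1.51 + 2×-1.18) / 7 = (+5.190) / 7 = +0.741 V.

+0.741 V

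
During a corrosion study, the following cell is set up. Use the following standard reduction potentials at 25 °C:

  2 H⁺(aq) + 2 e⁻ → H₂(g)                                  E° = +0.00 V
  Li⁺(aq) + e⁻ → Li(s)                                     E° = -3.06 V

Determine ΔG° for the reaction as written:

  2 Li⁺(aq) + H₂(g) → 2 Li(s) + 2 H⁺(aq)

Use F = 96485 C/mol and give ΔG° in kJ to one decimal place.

+590.5 kJ

As written, Li⁺/Li is reduced (cathode) and H⁺/H₂ is oxidised (anode), so E°cell = (-3.06) − (+0.00) = -3.06 V.
Balancing electrons gives n = 2.
ΔG° = −nFE° = −(2)(96485)(-3.06) = 590,488 J = +590.5 kJ.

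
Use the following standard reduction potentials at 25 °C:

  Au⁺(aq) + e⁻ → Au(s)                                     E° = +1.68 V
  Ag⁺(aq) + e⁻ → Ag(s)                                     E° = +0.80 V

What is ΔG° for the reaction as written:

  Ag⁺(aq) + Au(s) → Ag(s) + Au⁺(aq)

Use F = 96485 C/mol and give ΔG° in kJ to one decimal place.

As written, Ag⁺/Ag is reduced (cathode) and Au⁺/Au is oxidised (anode), so E°cell = (+0.80) − (+1.68) = -0.88 V.
Balancing electrons gives n = 1.
ΔG° = −nFE° = −(1)(96485)(-0.88) = 84,907 J = +84.9 kJ.

+84.9 kJ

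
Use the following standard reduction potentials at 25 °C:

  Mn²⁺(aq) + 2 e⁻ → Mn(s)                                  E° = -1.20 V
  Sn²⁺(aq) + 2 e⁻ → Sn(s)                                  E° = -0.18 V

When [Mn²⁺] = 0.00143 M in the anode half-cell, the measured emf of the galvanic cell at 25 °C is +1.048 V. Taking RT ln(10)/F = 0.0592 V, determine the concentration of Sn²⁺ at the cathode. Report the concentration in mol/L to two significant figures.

Sn²⁺/Sn is the cathode, Mn²⁺/Mn the anode: E°cell = +1.02 V, n = 2.
Overall reaction: Sn²⁺(aq) + Mn(s) → Sn(s) + Mn²⁺(aq); Q = [Mn²⁺]^1/[Sn²⁺]^1.
From E = E° − (0.0592/n) log Q: log Q = (E° − E)·n/0.0592 = (+1.02 − (+1.048))·2/0.0592 = -0.9459.
So 1·log[Sn²⁺] = 1·log(0.00143) − log Q = -2.8447 − (-0.9459) = -1.8988; [Sn²⁺] = 10^(-1.8988) ≈ 0.013 M.

0.013 M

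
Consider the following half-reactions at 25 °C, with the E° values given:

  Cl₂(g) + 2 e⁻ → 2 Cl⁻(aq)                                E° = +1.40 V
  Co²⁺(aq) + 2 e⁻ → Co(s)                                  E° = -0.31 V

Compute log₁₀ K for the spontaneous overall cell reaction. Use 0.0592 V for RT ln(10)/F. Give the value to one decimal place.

Cathode: Cl₂/Cl⁻; anode: Co²⁺/Co. E°cell = +1.71 V, n = 2.
log K = nE°cell / 0.0592 = (2)(+1.71) / 0.0592 = 57.8.

57.8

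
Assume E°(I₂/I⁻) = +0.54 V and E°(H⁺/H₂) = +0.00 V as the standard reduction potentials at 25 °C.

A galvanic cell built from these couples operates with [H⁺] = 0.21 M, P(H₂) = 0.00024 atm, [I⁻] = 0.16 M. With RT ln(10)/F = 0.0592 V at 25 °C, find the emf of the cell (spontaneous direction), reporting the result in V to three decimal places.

+0.520 V

I₂/I⁻ is the cathode (higher E°), H⁺/H₂ the anode: E°cell = +0.54 − (+0.00) = +0.54 V, n = 2.
Overall: I₂(s) + H₂(g) → 2 I⁻(aq) + 2 H⁺(aq)
Q = [I⁻]^2·[H⁺]^2 / (P(H₂)); log Q = 0.672.
E = E° − (0.0592/n) log Q = +0.54 − (0.0592/2)(0.672) = +0.520 V.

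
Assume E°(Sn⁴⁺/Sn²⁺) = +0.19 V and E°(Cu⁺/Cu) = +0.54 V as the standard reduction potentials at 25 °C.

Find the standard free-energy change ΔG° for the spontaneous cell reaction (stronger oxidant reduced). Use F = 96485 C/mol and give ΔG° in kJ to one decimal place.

-67.5 kJ

Cu⁺/Cu (E° = +0.54 V) is the cathode; Sn⁴⁺/Sn²⁺ (E° = +0.19 V) is the anode, so E°cell = +0.35 V.
Balancing electrons gives n = 2 (lcm of 1 and 2).
ΔG° = −nFE° = −(2)(96485)(+0.35) = -67,540 J = -67.5 kJ.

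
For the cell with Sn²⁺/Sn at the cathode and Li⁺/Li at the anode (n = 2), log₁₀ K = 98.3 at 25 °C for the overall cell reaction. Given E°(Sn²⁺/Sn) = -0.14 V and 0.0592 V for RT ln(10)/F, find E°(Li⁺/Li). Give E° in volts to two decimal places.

E°cell = (0.0592/n)·log K = (0.0592/2)(98.3) = +2.910 V.
Since Sn²⁺/Sn is the cathode and Li⁺/Li the anode, E°cell = E°(Sn²⁺/Sn) − E°(Li⁺/Li).
So E°(Li⁺/Li) = E°(Sn²⁺/Sn) − E°cell = (-0.14) − (+2.910) = -3.05 V.

-3.05 V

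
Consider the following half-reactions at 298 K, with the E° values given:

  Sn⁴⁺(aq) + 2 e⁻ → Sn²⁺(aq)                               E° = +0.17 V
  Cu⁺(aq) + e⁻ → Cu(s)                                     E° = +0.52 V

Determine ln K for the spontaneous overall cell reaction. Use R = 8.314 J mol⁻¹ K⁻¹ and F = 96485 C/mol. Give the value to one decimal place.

Cathode: Cu⁺/Cu; anode: Sn⁴⁺/Sn²⁺. E°cell = (+0.52) − (+0.17) = +0.35 V, with n = 2.
ΔG° = −nFE° = −RT ln K, so ln K = nFE°/(RT) = (2)(96485)(+0.35) / ((8.314)(298)) = 27.260.

27.3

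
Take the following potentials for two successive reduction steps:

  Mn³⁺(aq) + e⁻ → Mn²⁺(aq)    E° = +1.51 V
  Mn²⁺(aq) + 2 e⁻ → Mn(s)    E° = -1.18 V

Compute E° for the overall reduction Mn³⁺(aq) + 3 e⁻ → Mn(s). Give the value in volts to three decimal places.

Since ΔG° = −nFE° is additive over sequential reductions, n₃E°₃ = n₁E°₁ + n₂E°₂.
E°₃ = (1×+1.51 + 2×-1.18) / 3 = (-0.850) / 3 = -0.283 V.

-0.283 V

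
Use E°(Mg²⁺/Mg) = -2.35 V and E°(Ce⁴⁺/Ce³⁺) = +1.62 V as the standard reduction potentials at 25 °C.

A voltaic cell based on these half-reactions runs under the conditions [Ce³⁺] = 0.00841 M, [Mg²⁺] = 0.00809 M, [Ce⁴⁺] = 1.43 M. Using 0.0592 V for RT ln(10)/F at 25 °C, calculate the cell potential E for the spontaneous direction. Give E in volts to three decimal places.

Ce⁴⁺/Ce³⁺ is the cathode (higher E°), Mg²⁺/Mg the anode: E°cell = +1.62 − (-2.35) = +3.97 V, n = 2.
Overall: 2 Ce⁴⁺(aq) + Mg(s) → 2 Ce³⁺(aq) + Mg²⁺(aq)
Q = [Ce³⁺]^2·[Mg²⁺] / ([Ce⁴⁺]^2); log Q = -6.553.
E = E° − (0.0592/n) log Q = +3.97 − (0.0592/2)(-6.553) = +4.164 V.

+4.164 V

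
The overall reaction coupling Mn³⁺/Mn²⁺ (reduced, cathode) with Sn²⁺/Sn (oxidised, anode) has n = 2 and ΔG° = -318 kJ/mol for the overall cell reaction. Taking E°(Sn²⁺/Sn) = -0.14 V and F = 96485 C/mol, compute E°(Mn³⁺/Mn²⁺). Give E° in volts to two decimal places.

+1.51 V

E°cell = −ΔG°/(nF) = −(-318×10³)/((2)(96485)) = +1.648 V.
Since Mn³⁺/Mn²⁺ is the cathode and Sn²⁺/Sn the anode, E°cell = E°(Mn³⁺/Mn²⁺) − E°(Sn²⁺/Sn).
So E°(Mn³⁺/Mn²⁺) = E°cell + E°(Sn²⁺/Sn) = +1.648 + (-0.14) = +1.51 V.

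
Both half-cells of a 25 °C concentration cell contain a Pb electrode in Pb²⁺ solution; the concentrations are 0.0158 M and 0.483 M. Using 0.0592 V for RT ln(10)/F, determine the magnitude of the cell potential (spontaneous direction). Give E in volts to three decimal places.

For a concentration cell E°cell = 0. The 0.483 M side is the cathode (reduction is favoured where [Pb²⁺] is higher).
With n = 2, E = −(0.0592/2) log([Pb²⁺]ₐₙ/[Pb²⁺]꜀ₐₜ) = −(0.0592/2) log(0.0158/0.483) = −(0.0592/2)(-1.485) = +0.044 V.

+0.044 V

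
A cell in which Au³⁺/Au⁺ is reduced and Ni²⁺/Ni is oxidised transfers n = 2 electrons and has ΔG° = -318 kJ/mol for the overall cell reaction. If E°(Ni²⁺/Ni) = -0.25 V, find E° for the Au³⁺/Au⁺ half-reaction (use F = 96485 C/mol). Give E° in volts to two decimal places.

E°cell = −ΔG°/(nF) = −(-318×10³)/((2)(96485)) = +1.648 V.
Since Au³⁺/Au⁺ is the cathode and Ni²⁺/Ni the anode, E°cell = E°(Au³⁺/Au⁺) − E°(Ni²⁺/Ni).
So E°(Au³⁺/Au⁺) = E°cell + E°(Ni²⁺/Ni) = +1.648 + (-0.25) = +1.40 V.

+1.40 V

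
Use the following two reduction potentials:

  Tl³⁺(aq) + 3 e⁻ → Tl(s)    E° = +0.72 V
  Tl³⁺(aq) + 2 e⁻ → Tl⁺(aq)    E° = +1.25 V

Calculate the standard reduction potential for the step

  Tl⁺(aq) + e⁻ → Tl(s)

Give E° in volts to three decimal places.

Sequential free energies add, so n₃E°₃ = n₁E°₁ + n₂E°₂.
With n₃ = 3, and the known step contributing 2×(+1.25) V, the unknown satisfies 1·E° = 3×(+0.72) − 2×(+1.25) = -0.340.
E° = -0.340 / 1 = -0.340 V.

-0.340 V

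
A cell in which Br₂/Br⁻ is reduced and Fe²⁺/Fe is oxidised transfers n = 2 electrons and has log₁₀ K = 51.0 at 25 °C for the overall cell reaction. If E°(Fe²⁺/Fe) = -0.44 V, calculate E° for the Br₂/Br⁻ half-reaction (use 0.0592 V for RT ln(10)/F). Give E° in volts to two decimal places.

+1.07 V

E°cell = (0.0592/n)·log K = (0.0592/2)(51.0) = +1.510 V.
Since Br₂/Br⁻ is the cathode and Fe²⁺/Fe the anode, E°cell = E°(Br₂/Br⁻) − E°(Fe²⁺/Fe).
So E°(Br₂/Br⁻) = E°cell + E°(Fe²⁺/Fe) = +1.510 + (-0.44) = +1.07 V.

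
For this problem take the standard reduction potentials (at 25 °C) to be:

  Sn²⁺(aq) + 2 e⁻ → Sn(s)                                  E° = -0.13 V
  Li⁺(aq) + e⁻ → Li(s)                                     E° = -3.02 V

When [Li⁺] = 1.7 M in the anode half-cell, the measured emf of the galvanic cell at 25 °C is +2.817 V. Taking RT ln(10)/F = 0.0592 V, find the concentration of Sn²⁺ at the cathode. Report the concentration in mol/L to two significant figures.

0.0099 M

Sn²⁺/Sn is the cathode, Li⁺/Li the anode: E°cell = +2.89 V, n = 2.
Overall reaction: Sn²⁺(aq) + 2 Li(s) → Sn(s) + 2 Li⁺(aq); Q = [Li⁺]^2/[Sn²⁺]^1.
From E = E° − (0.0592/n) log Q: log Q = (E° − E)·n/0.0592 = (+2.89 − (+2.817))·2/0.0592 = 2.4662.
So 1·log[Sn²⁺] = 2·log(1.7) − log Q = 0.4609 − (2.4662) = -2.0053; [Sn²⁺] = 10^(-2.0053) ≈ 0.0099 M.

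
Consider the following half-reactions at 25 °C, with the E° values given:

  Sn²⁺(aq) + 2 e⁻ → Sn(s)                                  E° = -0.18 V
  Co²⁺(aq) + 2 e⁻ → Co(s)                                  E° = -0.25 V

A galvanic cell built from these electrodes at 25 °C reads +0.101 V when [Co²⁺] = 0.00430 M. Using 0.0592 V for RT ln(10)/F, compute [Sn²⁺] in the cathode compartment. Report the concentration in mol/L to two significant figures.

Sn²⁺/Sn is the cathode, Co²⁺/Co the anode: E°cell = +0.07 V, n = 2.
Overall reaction: Sn²⁺(aq) + Co(s) → Sn(s) + Co²⁺(aq); Q = [Co²⁺]^1/[Sn²⁺]^1.
From E = E° − (0.0592/n) log Q: log Q = (E° − E)·n/0.0592 = (+0.07 − (+0.101))·2/0.0592 = -1.0473.
So 1·log[Sn²⁺] = 1·log(0.0043) − log Q = -2.3665 − (-1.0473) = -1.3192; [Sn²⁺] = 10^(-1.3192) ≈ 0.048 M.

0.048 M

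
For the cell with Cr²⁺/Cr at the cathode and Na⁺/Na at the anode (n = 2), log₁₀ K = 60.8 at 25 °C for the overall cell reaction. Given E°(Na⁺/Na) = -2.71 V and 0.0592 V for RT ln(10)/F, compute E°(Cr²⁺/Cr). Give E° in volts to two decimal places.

-0.91 V

E°cell = (0.0592/n)·log K = (0.0592/2)(60.8) = +1.800 V.
Since Cr²⁺/Cr is the cathode and Na⁺/Na the anode, E°cell = E°(Cr²⁺/Cr) − E°(Na⁺/Na).
So E°(Cr²⁺/Cr) = E°cell + E°(Na⁺/Na) = +1.800 + (-2.71) = -0.91 V.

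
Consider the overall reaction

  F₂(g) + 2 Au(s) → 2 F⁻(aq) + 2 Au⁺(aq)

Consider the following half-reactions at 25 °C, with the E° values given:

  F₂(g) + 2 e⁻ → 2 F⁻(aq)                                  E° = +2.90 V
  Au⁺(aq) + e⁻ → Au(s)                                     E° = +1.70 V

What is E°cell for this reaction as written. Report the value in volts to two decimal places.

+1.20 V

The F₂/F⁻ couple has the higher reduction potential, so it is the cathode; Au⁺/Au is oxidised at the anode.
E°cell = E°(cathode) − E°(anode) = (+2.90) − (+1.70) = +1.20 V.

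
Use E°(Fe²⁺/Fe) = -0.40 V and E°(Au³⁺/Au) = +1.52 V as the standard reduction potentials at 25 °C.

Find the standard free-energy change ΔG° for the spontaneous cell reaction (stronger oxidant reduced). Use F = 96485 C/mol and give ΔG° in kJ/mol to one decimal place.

Au³⁺/Au (E° = +1.52 V) is the cathode; Fe²⁺/Fe (E° = -0.40 V) is the anode, so E°cell = +1.92 V.
Balancing electrons gives n = 6 (lcm of 3 and 2).
ΔG° = −nFE° = −(6)(96485)(+1.92) = -1,111,507 J = -1111.5 kJ/mol.

-1111.5 kJ/mol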